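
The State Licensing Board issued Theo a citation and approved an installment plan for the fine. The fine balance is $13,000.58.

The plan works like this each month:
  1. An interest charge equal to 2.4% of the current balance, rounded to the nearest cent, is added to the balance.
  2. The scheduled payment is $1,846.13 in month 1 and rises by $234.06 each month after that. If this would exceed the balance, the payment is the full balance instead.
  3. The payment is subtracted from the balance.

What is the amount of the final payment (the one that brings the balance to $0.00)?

$2,616.75

# | Opening | Interest | Payment | End bal
1 | $13,000.58 | $312.01 | $1,846.13 | $11,466.46
2 | $11,466.46 | $275.20 | $2,080.19 | $9,661.47
3 | $9,661.47 | $231.88 | $2,314.25 | $7,579.10
4 | $7,579.10 | $181.90 | $2,548.31 | $5,212.69
5 | $5,212.69 | $125.10 | $2,782.37 | $2,555.42
6 | $2,555.42 | $61.33 | $2,616.75 | $0.00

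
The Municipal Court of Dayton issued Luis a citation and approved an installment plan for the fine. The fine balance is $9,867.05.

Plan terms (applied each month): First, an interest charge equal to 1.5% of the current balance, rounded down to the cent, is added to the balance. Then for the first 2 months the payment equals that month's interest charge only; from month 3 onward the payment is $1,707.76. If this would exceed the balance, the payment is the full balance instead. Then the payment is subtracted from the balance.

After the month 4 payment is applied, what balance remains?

$6,724.13

Month 1: $9,867.05 +$148.00 interest = $10,015.05; pay $148.00 → $9,867.05
Month 2: $9,867.05 +$148.00 interest = $10,015.05; pay $148.00 → $9,867.05
Month 3: $9,867.05 +$148.00 interest = $10,015.05; pay $1,707.76 → $8,307.29
Month 4: $8,307.29 +$124.60 interest = $8,431.89; pay $1,707.76 → $6,724.13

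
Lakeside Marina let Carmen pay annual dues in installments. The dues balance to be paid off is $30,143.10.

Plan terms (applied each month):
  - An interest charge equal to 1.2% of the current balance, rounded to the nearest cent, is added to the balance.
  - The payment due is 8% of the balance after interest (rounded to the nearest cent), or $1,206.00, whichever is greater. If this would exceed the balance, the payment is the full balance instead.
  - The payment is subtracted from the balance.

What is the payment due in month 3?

$2,115.41

Month 1: $30,143.10 +$361.72 interest = $30,504.82; pay $2,440.39 → $28,064.43
Month 2: $28,064.43 +$336.77 interest = $28,401.20; pay $2,272.10 → $26,129.10
Month 3: $26,129.10 +$313.55 interest = $26,442.65; pay $2,115.41 → $24,327.24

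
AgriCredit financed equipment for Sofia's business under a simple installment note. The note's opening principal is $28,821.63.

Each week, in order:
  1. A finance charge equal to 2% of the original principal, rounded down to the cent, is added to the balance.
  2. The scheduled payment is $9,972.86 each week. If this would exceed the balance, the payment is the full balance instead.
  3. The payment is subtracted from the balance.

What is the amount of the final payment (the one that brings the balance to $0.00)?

$1,208.77

Week 1: opening $28,821.63; interest $576.43 → $29,398.06; payment $9,972.86; balance $19,425.20
Week 2: opening $19,425.20; interest $576.43 → $20,001.63; payment $9,972.86; balance $10,028.77
Week 3: opening $10,028.77; interest $576.43 → $10,605.20; payment $9,972.86; balance $632.34
Week 4: opening $632.34; interest $576.43 → $1,208.77; payment $1,208.77; balance $0.00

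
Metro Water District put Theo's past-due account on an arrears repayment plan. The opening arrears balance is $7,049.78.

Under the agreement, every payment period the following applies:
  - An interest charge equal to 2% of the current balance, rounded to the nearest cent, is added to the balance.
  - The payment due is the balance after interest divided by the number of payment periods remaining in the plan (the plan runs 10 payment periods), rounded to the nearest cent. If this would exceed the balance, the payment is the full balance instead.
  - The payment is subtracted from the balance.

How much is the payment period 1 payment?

Payment period 1: opening $7,049.78; interest $141.00 → $7,190.78; payment $719.08; balance $6,471.70

$719.08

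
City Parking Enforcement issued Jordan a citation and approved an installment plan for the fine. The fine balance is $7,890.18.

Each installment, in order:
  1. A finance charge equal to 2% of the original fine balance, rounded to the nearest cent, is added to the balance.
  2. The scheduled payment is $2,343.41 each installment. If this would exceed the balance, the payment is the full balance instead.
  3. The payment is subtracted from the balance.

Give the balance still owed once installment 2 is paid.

# | Opening | Interest | Payment | End bal
1 | $7,890.18 | $157.80 | $2,343.41 | $5,704.57
2 | $5,704.57 | $157.80 | $2,343.41 | $3,518.96

$3,518.96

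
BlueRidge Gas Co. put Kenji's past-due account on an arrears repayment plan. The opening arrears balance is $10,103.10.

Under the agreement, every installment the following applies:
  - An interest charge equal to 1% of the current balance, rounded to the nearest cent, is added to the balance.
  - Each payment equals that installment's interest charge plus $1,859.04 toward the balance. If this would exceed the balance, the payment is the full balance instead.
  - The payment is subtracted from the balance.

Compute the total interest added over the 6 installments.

Installment 1: $10,103.10 +$101.03 interest = $10,204.13; pay $1,960.07 → $8,244.06
Installment 2: $8,244.06 +$82.44 interest = $8,326.50; pay $1,941.48 → $6,385.02
Installment 3: $6,385.02 +$63.85 interest = $6,448.87; pay $1,922.89 → $4,525.98
Installment 4: $4,525.98 +$45.26 interest = $4,571.24; pay $1,904.30 → $2,666.94
Installment 5: $2,666.94 +$26.67 interest = $2,693.61; pay $1,885.71 → $807.90
Installment 6: $807.90 +$8.08 interest = $815.98; pay $815.98 → $0.00
Total interest: $101.03 + $82.44 + $63.85 + $45.26 + $26.67 + $8.08 = $327.33

$327.33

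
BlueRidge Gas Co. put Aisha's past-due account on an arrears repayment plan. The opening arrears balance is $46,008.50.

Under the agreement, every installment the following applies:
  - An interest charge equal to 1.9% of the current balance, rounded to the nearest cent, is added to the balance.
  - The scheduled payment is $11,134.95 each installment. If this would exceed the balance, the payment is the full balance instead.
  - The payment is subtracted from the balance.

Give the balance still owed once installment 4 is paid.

$3,780.73

Installment 1: $46,008.50 +$874.16 interest = $46,882.66; pay $11,134.95 → $35,747.71
Installment 2: $35,747.71 +$679.21 interest = $36,426.92; pay $11,134.95 → $25,291.97
Installment 3: $25,291.97 +$480.55 interest = $25,772.52; pay $11,134.95 → $14,637.57
Installment 4: $14,637.57 +$278.11 interest = $14,915.68; pay $11,134.95 → $3,780.73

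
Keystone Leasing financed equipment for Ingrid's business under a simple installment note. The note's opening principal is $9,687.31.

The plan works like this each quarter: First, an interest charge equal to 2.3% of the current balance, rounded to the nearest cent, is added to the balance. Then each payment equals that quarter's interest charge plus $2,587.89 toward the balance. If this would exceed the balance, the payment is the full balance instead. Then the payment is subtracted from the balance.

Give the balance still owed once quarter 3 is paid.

$1,923.64

Quarter 1: opening $9,687.31; interest $222.81 → $9,910.12; payment $2,810.70; balance $7,099.42
Quarter 2: opening $7,099.42; interest $163.29 → $7,262.71; payment $2,751.18; balance $4,511.53
Quarter 3: opening $4,511.53; interest $103.77 → $4,615.30; payment $2,691.66; balance $1,923.64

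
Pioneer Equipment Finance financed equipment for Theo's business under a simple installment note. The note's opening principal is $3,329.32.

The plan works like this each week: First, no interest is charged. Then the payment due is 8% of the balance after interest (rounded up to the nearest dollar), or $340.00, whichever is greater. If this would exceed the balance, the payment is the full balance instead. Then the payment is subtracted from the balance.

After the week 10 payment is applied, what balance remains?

$0.00

# | Opening | Payment | End bal
1 | $3,329.32 | $340.00 | $2,989.32
2 | $2,989.32 | $340.00 | $2,649.32
3 | $2,649.32 | $340.00 | $2,309.32
4 | $2,309.32 | $340.00 | $1,969.32
5 | $1,969.32 | $340.00 | $1,629.32
6 | $1,629.32 | $340.00 | $1,289.32
7 | $1,289.32 | $340.00 | $949.32
8 | $949.32 | $340.00 | $609.32
9 | $609.32 | $340.00 | $269.32
10 | $269.32 | $269.32 | $0.00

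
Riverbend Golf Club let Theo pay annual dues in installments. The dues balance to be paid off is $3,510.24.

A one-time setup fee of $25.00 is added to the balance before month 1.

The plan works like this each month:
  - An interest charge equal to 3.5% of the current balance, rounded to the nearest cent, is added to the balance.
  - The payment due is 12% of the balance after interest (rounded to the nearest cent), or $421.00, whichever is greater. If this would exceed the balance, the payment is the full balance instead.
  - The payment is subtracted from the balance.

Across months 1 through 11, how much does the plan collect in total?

$4,252.14

Month 1: $3,535.24 +$123.73 interest = $3,658.97; pay $439.08 → $3,219.89
Month 2: $3,219.89 +$112.70 interest = $3,332.59; pay $421.00 → $2,911.59
Month 3: $2,911.59 +$101.91 interest = $3,013.50; pay $421.00 → $2,592.50
Month 4: $2,592.50 +$90.74 interest = $2,683.24; pay $421.00 → $2,262.24
Month 5: $2,262.24 +$79.18 interest = $2,341.42; pay $421.00 → $1,920.42
Month 6: $1,920.42 +$67.21 interest = $1,987.63; pay $421.00 → $1,566.63
Month 7: $1,566.63 +$54.83 interest = $1,621.46; pay $421.00 → $1,200.46
Month 8: $1,200.46 +$42.02 interest = $1,242.48; pay $421.00 → $821.48
Month 9: $821.48 +$28.75 interest = $850.23; pay $421.00 → $429.23
Month 10: $429.23 +$15.02 interest = $444.25; pay $421.00 → $23.25
Month 11: $23.25 +$0.81 interest = $24.06; pay $24.06 → $0.00
Total paid: $4,252.14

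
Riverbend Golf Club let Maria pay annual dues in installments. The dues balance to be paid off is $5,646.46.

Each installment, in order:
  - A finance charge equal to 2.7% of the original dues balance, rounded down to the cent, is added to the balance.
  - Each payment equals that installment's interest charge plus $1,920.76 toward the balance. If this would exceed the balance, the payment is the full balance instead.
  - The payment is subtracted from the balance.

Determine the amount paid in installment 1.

$2,073.21

# | Opening | Interest | Payment | End bal
1 | $5,646.46 | $152.45 | $2,073.21 | $3,725.70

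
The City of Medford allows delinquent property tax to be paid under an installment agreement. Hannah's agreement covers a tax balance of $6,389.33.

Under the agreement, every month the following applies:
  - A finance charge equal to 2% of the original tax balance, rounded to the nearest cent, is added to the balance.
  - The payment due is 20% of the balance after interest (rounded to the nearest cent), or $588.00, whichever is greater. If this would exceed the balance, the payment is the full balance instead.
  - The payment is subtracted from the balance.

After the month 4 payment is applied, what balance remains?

$2,918.86

Month 1: opening $6,389.33; interest $127.79 → $6,517.12; payment $1,303.42; balance $5,213.70
Month 2: opening $5,213.70; interest $127.79 → $5,341.49; payment $1,068.30; balance $4,273.19
Month 3: opening $4,273.19; interest $127.79 → $4,400.98; payment $880.20; balance $3,520.78
Month 4: opening $3,520.78; interest $127.79 → $3,648.57; payment $729.71; balance $2,918.86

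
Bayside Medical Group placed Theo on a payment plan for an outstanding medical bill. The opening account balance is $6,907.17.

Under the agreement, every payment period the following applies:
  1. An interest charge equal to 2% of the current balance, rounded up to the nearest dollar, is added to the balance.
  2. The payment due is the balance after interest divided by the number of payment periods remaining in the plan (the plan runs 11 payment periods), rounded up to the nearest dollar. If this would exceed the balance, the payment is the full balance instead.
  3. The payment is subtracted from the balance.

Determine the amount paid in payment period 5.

$694.00

Payment period 1: opening $6,907.17; interest $139.00 → $7,046.17; payment $641.00; balance $6,405.17
Payment period 2: opening $6,405.17; interest $129.00 → $6,534.17; payment $654.00; balance $5,880.17
Payment period 3: opening $5,880.17; interest $118.00 → $5,998.17; payment $667.00; balance $5,331.17
Payment period 4: opening $5,331.17; interest $107.00 → $5,438.17; payment $680.00; balance $4,758.17
Payment period 5: opening $4,758.17; interest $96.00 → $4,854.17; payment $694.00; balance $4,160.17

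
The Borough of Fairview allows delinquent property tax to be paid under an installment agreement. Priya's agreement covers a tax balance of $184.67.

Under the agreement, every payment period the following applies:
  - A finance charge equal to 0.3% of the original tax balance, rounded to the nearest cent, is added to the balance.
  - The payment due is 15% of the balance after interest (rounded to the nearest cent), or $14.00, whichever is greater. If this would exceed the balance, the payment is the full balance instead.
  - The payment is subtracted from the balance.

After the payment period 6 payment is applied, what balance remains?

Payment period 1: $184.67 +$0.55 interest = $185.22; pay $27.78 → $157.44
Payment period 2: $157.44 +$0.55 interest = $157.99; pay $23.70 → $134.29
Payment period 3: $134.29 +$0.55 interest = $134.84; pay $20.23 → $114.61
Payment period 4: $114.61 +$0.55 interest = $115.16; pay $17.27 → $97.89
Payment period 5: $97.89 +$0.55 interest = $98.44; pay $14.77 → $83.67
Payment period 6: $83.67 +$0.55 interest = $84.22; pay $14.00 → $70.22

$70.22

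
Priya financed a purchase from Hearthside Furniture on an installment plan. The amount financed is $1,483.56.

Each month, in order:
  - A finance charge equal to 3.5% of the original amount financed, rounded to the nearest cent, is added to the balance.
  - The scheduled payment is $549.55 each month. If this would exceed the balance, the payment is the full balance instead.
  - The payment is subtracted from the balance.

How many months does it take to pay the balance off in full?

Month 1: opening $1,483.56; interest $51.92 → $1,535.48; payment $549.55; balance $985.93
Month 2: opening $985.93; interest $51.92 → $1,037.85; payment $549.55; balance $488.30
Month 3: opening $488.30; interest $51.92 → $540.22; payment $540.22; balance $0.00
Balance reaches $0.00 in month 3.

3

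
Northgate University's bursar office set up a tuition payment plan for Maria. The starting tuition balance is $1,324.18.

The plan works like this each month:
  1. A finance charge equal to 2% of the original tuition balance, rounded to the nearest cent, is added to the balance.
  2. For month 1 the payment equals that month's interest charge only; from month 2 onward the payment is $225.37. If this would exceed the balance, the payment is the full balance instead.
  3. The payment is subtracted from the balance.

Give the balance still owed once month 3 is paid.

Month 1: opening $1,324.18; interest $26.48 → $1,350.66; payment $26.48; balance $1,324.18
Month 2: opening $1,324.18; interest $26.48 → $1,350.66; payment $225.37; balance $1,125.29
Month 3: opening $1,125.29; interest $26.48 → $1,151.77; payment $225.37; balance $926.40

$926.40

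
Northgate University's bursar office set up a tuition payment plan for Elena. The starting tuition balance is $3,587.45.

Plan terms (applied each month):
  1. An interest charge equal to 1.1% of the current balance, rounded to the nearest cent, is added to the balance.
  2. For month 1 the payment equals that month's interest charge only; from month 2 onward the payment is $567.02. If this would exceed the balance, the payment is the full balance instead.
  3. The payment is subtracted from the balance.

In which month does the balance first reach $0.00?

Month 1: opening $3,587.45; interest $39.46 → $3,626.91; payment $39.46; balance $3,587.45
Month 2: opening $3,587.45; interest $39.46 → $3,626.91; payment $567.02; balance $3,059.89
Month 3: opening $3,059.89; interest $33.66 → $3,093.55; payment $567.02; balance $2,526.53
Month 4: opening $2,526.53; interest $27.79 → $2,554.32; payment $567.02; balance $1,987.30
Month 5: opening $1,987.30; interest $21.86 → $2,009.16; payment $567.02; balance $1,442.14
Month 6: opening $1,442.14; interest $15.86 → $1,458.00; payment $567.02; balance $890.98
Month 7: opening $890.98; interest $9.80 → $900.78; payment $567.02; balance $333.76
Month 8: opening $333.76; interest $3.67 → $337.43; payment $337.43; balance $0.00
Balance reaches $0.00 in month 8.

8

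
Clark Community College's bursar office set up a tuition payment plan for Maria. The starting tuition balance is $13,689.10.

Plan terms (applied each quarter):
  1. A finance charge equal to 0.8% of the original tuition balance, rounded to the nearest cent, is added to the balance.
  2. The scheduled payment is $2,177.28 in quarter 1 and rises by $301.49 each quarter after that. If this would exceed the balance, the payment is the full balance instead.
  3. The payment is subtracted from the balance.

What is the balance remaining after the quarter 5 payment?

$335.35

Quarter 1: $13,689.10 +$109.51 interest = $13,798.61; pay $2,177.28 → $11,621.33
Quarter 2: $11,621.33 +$109.51 interest = $11,730.84; pay $2,478.77 → $9,252.07
Quarter 3: $9,252.07 +$109.51 interest = $9,361.58; pay $2,780.26 → $6,581.32
Quarter 4: $6,581.32 +$109.51 interest = $6,690.83; pay $3,081.75 → $3,609.08
Quarter 5: $3,609.08 +$109.51 interest = $3,718.59; pay $3,383.24 → $335.35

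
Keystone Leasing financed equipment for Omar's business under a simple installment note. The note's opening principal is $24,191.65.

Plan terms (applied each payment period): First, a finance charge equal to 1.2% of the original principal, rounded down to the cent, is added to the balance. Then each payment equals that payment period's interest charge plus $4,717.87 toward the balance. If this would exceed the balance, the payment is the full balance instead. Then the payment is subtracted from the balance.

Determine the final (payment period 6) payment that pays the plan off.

# | Opening | Interest | Payment | End bal
1 | $24,191.65 | $290.29 | $5,008.16 | $19,473.78
2 | $19,473.78 | $290.29 | $5,008.16 | $14,755.91
3 | $14,755.91 | $290.29 | $5,008.16 | $10,038.04
4 | $10,038.04 | $290.29 | $5,008.16 | $5,320.17
5 | $5,320.17 | $290.29 | $5,008.16 | $602.30
6 | $602.30 | $290.29 | $892.59 | $0.00

$892.59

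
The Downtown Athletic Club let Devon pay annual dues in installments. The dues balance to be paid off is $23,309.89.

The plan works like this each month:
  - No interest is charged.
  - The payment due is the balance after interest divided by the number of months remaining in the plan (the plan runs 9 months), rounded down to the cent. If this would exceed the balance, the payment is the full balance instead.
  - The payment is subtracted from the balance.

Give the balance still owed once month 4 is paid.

Month 1: $23,309.89 − $2,589.98 → $20,719.91
Month 2: $20,719.91 − $2,589.98 → $18,129.93
Month 3: $18,129.93 − $2,589.99 → $15,539.94
Month 4: $15,539.94 − $2,589.99 → $12,949.95

$12,949.95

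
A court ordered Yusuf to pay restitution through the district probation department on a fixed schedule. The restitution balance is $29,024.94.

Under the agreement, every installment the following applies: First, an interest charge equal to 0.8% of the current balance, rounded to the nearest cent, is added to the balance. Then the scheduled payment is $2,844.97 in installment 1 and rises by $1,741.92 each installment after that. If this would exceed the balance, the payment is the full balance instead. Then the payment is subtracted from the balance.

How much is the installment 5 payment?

$8,003.92

Installment 1: opening $29,024.94; interest $232.20 → $29,257.14; payment $2,844.97; balance $26,412.17
Installment 2: opening $26,412.17; interest $211.30 → $26,623.47; payment $4,586.89; balance $22,036.58
Installment 3: opening $22,036.58; interest $176.29 → $22,212.87; payment $6,328.81; balance $15,884.06
Installment 4: opening $15,884.06; interest $127.07 → $16,011.13; payment $8,070.73; balance $7,940.40
Installment 5: opening $7,940.40; interest $63.52 → $8,003.92; payment $8,003.92; balance $0.00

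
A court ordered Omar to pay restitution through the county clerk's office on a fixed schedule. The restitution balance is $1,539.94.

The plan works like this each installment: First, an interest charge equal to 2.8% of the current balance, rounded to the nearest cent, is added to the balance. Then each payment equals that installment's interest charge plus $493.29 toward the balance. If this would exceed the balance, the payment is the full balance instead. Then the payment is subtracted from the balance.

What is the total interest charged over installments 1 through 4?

Installment 1: $1,539.94 +$43.12 interest = $1,583.06; pay $536.41 → $1,046.65
Installment 2: $1,046.65 +$29.31 interest = $1,075.96; pay $522.60 → $553.36
Installment 3: $553.36 +$15.49 interest = $568.85; pay $508.78 → $60.07
Installment 4: $60.07 +$1.68 interest = $61.75; pay $61.75 → $0.00
Total interest: $43.12 + $29.31 + $15.49 + $1.68 = $89.60

$89.60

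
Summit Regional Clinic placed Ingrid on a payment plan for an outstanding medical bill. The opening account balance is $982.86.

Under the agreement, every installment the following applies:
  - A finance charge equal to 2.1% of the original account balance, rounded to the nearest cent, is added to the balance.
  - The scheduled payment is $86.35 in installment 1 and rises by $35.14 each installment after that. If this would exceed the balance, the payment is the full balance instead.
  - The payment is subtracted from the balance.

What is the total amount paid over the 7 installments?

Installment 1: opening $982.86; interest $20.64 → $1,003.50; payment $86.35; balance $917.15
Installment 2: opening $917.15; interest $20.64 → $937.79; payment $121.49; balance $816.30
Installment 3: opening $816.30; interest $20.64 → $836.94; payment $156.63; balance $680.31
Installment 4: opening $680.31; interest $20.64 → $700.95; payment $191.77; balance $509.18
Installment 5: opening $509.18; interest $20.64 → $529.82; payment $226.91; balance $302.91
Installment 6: opening $302.91; interest $20.64 → $323.55; payment $262.05; balance $61.50
Installment 7: opening $61.50; interest $20.64 → $82.14; payment $82.14; balance $0.00
Total paid: $1,127.34

$1,127.34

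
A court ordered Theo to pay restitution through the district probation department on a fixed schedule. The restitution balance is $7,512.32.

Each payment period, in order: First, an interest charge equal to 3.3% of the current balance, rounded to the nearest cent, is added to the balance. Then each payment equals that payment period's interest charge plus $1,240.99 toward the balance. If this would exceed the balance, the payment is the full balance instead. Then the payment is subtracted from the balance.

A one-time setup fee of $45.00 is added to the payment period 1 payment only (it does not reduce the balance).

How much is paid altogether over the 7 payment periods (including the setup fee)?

$8,432.66

Payment period 1: $7,512.32 +$247.91 interest = $7,760.23; pay $1,488.90 (+ $45.00 fee) → $6,271.33
Payment period 2: $6,271.33 +$206.95 interest = $6,478.28; pay $1,447.94 → $5,030.34
Payment period 3: $5,030.34 +$166.00 interest = $5,196.34; pay $1,406.99 → $3,789.35
Payment period 4: $3,789.35 +$125.05 interest = $3,914.40; pay $1,366.04 → $2,548.36
Payment period 5: $2,548.36 +$84.10 interest = $2,632.46; pay $1,325.09 → $1,307.37
Payment period 6: $1,307.37 +$43.14 interest = $1,350.51; pay $1,284.13 → $66.38
Payment period 7: $66.38 +$2.19 interest = $68.57; pay $68.57 → $0.00
Total paid: $8,432.66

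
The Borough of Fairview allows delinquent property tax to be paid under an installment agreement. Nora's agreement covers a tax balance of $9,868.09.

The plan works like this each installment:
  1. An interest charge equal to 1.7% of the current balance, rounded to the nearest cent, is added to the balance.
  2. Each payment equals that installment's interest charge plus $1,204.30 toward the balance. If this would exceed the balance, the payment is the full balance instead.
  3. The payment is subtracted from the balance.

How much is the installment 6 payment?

$1,269.69

Installment 1: $9,868.09 +$167.76 interest = $10,035.85; pay $1,372.06 → $8,663.79
Installment 2: $8,663.79 +$147.28 interest = $8,811.07; pay $1,351.58 → $7,459.49
Installment 3: $7,459.49 +$126.81 interest = $7,586.30; pay $1,331.11 → $6,255.19
Installment 4: $6,255.19 +$106.34 interest = $6,361.53; pay $1,310.64 → $5,050.89
Installment 5: $5,050.89 +$85.87 interest = $5,136.76; pay $1,290.17 → $3,846.59
Installment 6: $3,846.59 +$65.39 interest = $3,911.98; pay $1,269.69 → $2,642.29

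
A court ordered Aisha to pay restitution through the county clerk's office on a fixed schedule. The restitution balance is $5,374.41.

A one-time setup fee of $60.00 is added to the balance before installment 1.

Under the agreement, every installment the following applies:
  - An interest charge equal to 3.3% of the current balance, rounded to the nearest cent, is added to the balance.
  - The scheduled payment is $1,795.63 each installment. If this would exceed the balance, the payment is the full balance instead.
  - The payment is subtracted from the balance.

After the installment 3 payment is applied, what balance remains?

Installment 1: opening $5,434.41; interest $179.34 → $5,613.75; payment $1,795.63; balance $3,818.12
Installment 2: opening $3,818.12; interest $126.00 → $3,944.12; payment $1,795.63; balance $2,148.49
Installment 3: opening $2,148.49; interest $70.90 → $2,219.39; payment $1,795.63; balance $423.76

$423.76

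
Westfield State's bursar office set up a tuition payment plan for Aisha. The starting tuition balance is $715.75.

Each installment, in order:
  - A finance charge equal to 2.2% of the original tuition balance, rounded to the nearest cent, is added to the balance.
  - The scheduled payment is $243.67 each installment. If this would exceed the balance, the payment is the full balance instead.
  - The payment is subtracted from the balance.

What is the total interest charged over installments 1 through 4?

Installment 1: opening $715.75; interest $15.75 → $731.50; payment $243.67; balance $487.83
Installment 2: opening $487.83; interest $15.75 → $503.58; payment $243.67; balance $259.91
Installment 3: opening $259.91; interest $15.75 → $275.66; payment $243.67; balance $31.99
Installment 4: opening $31.99; interest $15.75 → $47.74; payment $47.74; balance $0.00
Total interest: $15.75 + $15.75 + $15.75 + $15.75 = $63.00

$63.00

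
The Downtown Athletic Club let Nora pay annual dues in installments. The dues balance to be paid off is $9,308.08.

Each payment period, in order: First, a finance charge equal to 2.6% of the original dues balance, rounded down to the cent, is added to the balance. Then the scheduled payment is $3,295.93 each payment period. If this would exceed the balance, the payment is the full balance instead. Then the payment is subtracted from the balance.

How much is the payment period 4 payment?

Payment period 1: $9,308.08 +$242.01 interest = $9,550.09; pay $3,295.93 → $6,254.16
Payment period 2: $6,254.16 +$242.01 interest = $6,496.17; pay $3,295.93 → $3,200.24
Payment period 3: $3,200.24 +$242.01 interest = $3,442.25; pay $3,295.93 → $146.32
Payment period 4: $146.32 +$242.01 interest = $388.33; pay $388.33 → $0.00

$388.33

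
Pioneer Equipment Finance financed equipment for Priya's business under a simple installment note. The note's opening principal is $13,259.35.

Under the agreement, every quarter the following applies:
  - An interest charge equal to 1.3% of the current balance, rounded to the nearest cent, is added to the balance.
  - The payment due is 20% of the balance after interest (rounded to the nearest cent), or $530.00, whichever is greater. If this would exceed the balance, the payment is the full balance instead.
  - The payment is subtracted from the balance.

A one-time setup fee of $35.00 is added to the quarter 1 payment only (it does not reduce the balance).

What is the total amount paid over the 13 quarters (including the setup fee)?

$14,129.11

# | Opening | Interest | Payment | Fee | End bal
1 | $13,259.35 | $172.37 | $2,686.34 | $35.00 | $10,745.38
2 | $10,745.38 | $139.69 | $2,177.01 | — | $8,708.06
3 | $8,708.06 | $113.20 | $1,764.25 | — | $7,057.01
4 | $7,057.01 | $91.74 | $1,429.75 | — | $5,719.00
5 | $5,719.00 | $74.35 | $1,158.67 | — | $4,634.68
6 | $4,634.68 | $60.25 | $938.99 | — | $3,755.94
7 | $3,755.94 | $48.83 | $760.95 | — | $3,043.82
8 | $3,043.82 | $39.57 | $616.68 | — | $2,466.71
9 | $2,466.71 | $32.07 | $530.00 | — | $1,968.78
10 | $1,968.78 | $25.59 | $530.00 | — | $1,464.37
11 | $1,464.37 | $19.04 | $530.00 | — | $953.41
12 | $953.41 | $12.39 | $530.00 | — | $435.80
13 | $435.80 | $5.67 | $441.47 | — | $0.00
Total paid: $14,129.11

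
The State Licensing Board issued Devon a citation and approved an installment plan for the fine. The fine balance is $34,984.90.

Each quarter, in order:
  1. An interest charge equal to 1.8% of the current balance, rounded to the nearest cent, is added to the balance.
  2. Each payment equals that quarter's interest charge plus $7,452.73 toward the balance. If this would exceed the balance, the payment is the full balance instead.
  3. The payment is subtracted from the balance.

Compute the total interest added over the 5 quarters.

$1,807.15

# | Opening | Interest | Payment | End bal
1 | $34,984.90 | $629.73 | $8,082.46 | $27,532.17
2 | $27,532.17 | $495.58 | $7,948.31 | $20,079.44
3 | $20,079.44 | $361.43 | $7,814.16 | $12,626.71
4 | $12,626.71 | $227.28 | $7,680.01 | $5,173.98
5 | $5,173.98 | $93.13 | $5,267.11 | $0.00
Total interest: $629.73 + $495.58 + $361.43 + $227.28 + $93.13 = $1,807.15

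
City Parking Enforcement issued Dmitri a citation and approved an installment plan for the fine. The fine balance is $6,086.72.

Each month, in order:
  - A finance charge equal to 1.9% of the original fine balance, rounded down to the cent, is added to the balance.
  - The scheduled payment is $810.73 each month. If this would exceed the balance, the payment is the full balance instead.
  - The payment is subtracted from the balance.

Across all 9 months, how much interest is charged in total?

$1,040.76

# | Opening | Interest | Payment | End bal
1 | $6,086.72 | $115.64 | $810.73 | $5,391.63
2 | $5,391.63 | $115.64 | $810.73 | $4,696.54
3 | $4,696.54 | $115.64 | $810.73 | $4,001.45
4 | $4,001.45 | $115.64 | $810.73 | $3,306.36
5 | $3,306.36 | $115.64 | $810.73 | $2,611.27
6 | $2,611.27 | $115.64 | $810.73 | $1,916.18
7 | $1,916.18 | $115.64 | $810.73 | $1,221.09
8 | $1,221.09 | $115.64 | $810.73 | $526.00
9 | $526.00 | $115.64 | $641.64 | $0.00
Total interest: $115.64 + $115.64 + $115.64 + $115.64 + $115.64 + $115.64 + $115.64 + $115.64 + $115.64 = $1,040.76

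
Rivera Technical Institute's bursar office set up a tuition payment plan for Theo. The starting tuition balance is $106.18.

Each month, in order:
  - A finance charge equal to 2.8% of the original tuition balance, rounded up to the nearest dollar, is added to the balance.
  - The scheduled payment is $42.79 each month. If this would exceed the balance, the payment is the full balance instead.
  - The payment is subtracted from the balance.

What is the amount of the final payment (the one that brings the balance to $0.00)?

$29.60

# | Opening | Interest | Payment | End bal
1 | $106.18 | $3.00 | $42.79 | $66.39
2 | $66.39 | $3.00 | $42.79 | $26.60
3 | $26.60 | $3.00 | $29.60 | $0.00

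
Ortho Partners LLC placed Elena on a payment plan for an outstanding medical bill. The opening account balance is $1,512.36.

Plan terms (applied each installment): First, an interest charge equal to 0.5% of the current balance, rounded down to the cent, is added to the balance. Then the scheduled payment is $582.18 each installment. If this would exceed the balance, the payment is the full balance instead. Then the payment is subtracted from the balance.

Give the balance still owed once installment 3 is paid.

$0.00

# | Opening | Interest | Payment | End bal
1 | $1,512.36 | $7.56 | $582.18 | $937.74
2 | $937.74 | $4.68 | $582.18 | $360.24
3 | $360.24 | $1.80 | $362.04 | $0.00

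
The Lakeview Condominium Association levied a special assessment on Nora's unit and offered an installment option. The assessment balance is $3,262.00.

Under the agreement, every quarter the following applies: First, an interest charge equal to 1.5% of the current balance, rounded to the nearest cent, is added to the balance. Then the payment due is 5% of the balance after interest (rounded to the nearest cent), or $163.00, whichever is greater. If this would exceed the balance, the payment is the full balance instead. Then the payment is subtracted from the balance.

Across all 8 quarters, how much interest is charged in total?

Quarter 1: opening $3,262.00; interest $48.93 → $3,310.93; payment $165.55; balance $3,145.38
Quarter 2: opening $3,145.38; interest $47.18 → $3,192.56; payment $163.00; balance $3,029.56
Quarter 3: opening $3,029.56; interest $45.44 → $3,075.00; payment $163.00; balance $2,912.00
Quarter 4: opening $2,912.00; interest $43.68 → $2,955.68; payment $163.00; balance $2,792.68
Quarter 5: opening $2,792.68; interest $41.89 → $2,834.57; payment $163.00; balance $2,671.57
Quarter 6: opening $2,671.57; interest $40.07 → $2,711.64; payment $163.00; balance $2,548.64
Quarter 7: opening $2,548.64; interest $38.23 → $2,586.87; payment $163.00; balance $2,423.87
Quarter 8: opening $2,423.87; interest $36.36 → $2,460.23; payment $163.00; balance $2,297.23
Total interest: $48.93 + $47.18 + $45.44 + $43.68 + $41.89 + $40.07 + $38.23 + $36.36 = $341.78

$341.78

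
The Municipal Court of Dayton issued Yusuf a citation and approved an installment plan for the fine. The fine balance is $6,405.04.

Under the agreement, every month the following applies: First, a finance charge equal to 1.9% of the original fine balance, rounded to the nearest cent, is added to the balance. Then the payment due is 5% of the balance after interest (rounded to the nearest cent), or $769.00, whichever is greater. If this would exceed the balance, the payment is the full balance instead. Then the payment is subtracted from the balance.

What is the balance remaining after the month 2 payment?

Month 1: opening $6,405.04; interest $121.70 → $6,526.74; payment $769.00; balance $5,757.74
Month 2: opening $5,757.74; interest $121.70 → $5,879.44; payment $769.00; balance $5,110.44

$5,110.44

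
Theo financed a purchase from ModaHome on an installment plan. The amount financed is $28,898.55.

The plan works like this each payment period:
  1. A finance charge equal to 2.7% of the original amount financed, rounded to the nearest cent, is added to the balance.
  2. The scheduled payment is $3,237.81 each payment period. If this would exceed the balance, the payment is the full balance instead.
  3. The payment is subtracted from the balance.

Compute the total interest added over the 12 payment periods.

# | Opening | Interest | Payment | End bal
1 | $28,898.55 | $780.26 | $3,237.81 | $26,441.00
2 | $26,441.00 | $780.26 | $3,237.81 | $23,983.45
3 | $23,983.45 | $780.26 | $3,237.81 | $21,525.90
4 | $21,525.90 | $780.26 | $3,237.81 | $19,068.35
5 | $19,068.35 | $780.26 | $3,237.81 | $16,610.80
6 | $16,610.80 | $780.26 | $3,237.81 | $14,153.25
7 | $14,153.25 | $780.26 | $3,237.81 | $11,695.70
8 | $11,695.70 | $780.26 | $3,237.81 | $9,238.15
9 | $9,238.15 | $780.26 | $3,237.81 | $6,780.60
10 | $6,780.60 | $780.26 | $3,237.81 | $4,323.05
11 | $4,323.05 | $780.26 | $3,237.81 | $1,865.50
12 | $1,865.50 | $780.26 | $2,645.76 | $0.00
Total interest: $780.26 + $780.26 + $780.26 + $780.26 + $780.26 + $780.26 + $780.26 + $780.26 + $780.26 + $780.26 + $780.26 + $780.26 = $9,363.12

$9,363.12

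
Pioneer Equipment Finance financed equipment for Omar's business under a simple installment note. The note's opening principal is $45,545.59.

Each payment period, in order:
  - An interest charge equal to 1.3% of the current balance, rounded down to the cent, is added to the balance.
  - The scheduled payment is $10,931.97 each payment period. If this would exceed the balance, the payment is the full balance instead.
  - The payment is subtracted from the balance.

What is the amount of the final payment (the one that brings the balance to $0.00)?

$3,416.38

Payment period 1: $45,545.59 +$592.09 interest = $46,137.68; pay $10,931.97 → $35,205.71
Payment period 2: $35,205.71 +$457.67 interest = $35,663.38; pay $10,931.97 → $24,731.41
Payment period 3: $24,731.41 +$321.50 interest = $25,052.91; pay $10,931.97 → $14,120.94
Payment period 4: $14,120.94 +$183.57 interest = $14,304.51; pay $10,931.97 → $3,372.54
Payment period 5: $3,372.54 +$43.84 interest = $3,416.38; pay $3,416.38 → $0.00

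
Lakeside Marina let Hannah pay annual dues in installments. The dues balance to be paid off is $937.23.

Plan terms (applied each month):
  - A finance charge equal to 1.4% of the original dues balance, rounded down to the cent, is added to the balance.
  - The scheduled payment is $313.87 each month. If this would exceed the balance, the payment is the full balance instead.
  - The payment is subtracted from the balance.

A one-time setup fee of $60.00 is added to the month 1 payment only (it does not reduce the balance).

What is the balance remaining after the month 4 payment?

$0.00

# | Opening | Interest | Payment | Fee | End bal
1 | $937.23 | $13.12 | $313.87 | $60.00 | $636.48
2 | $636.48 | $13.12 | $313.87 | — | $335.73
3 | $335.73 | $13.12 | $313.87 | — | $34.98
4 | $34.98 | $13.12 | $48.10 | — | $0.00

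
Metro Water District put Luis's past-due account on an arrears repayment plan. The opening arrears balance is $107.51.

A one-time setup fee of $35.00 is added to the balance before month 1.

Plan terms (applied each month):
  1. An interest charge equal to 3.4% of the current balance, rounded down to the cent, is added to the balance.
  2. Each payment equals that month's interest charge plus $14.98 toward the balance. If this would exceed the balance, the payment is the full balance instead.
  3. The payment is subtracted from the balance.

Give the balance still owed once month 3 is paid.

Month 1: opening $142.51; interest $4.84 → $147.35; payment $19.82; balance $127.53
Month 2: opening $127.53; interest $4.33 → $131.86; payment $19.31; balance $112.55
Month 3: opening $112.55; interest $3.82 → $116.37; payment $18.80; balance $97.57

$97.57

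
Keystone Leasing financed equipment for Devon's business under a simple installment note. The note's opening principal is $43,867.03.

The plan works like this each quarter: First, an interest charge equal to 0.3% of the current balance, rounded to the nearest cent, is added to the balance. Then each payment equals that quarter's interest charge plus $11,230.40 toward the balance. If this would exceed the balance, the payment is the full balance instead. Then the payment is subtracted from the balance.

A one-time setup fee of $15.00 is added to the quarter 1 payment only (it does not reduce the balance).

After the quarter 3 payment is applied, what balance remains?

# | Opening | Interest | Payment | Fee | End bal
1 | $43,867.03 | $131.60 | $11,362.00 | $15.00 | $32,636.63
2 | $32,636.63 | $97.91 | $11,328.31 | — | $21,406.23
3 | $21,406.23 | $64.22 | $11,294.62 | — | $10,175.83

$10,175.83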